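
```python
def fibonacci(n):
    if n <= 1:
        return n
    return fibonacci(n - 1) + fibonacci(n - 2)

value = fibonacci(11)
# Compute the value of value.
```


fibonacci(11)
= fibonacci(10) + fibonacci(9)
= (fibonacci(9) + fibonacci(8)) + fibonacci(9)
Computing bottom-up: fibonacci(0)=0, fibonacci(1)=1, fibonacci(2)=1, fibonacci(3)=2, fibonacci(4)=3, fibonacci(5)=5, fibonacci(6)=8, fibonacci(7)=13, fibonacci(8)=21, fibonacci(9)=34, fibonacci(10)=55, fibonacci(11)=89
= 89


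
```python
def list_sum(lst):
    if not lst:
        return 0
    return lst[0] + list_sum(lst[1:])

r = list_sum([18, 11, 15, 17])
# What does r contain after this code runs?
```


list_sum([18, 11, 15, 17])
= 18 + list_sum([11, 15, 17])
= 18 + 11 + list_sum([15, 17])
= 18 + 11 + 15 + list_sum([17])
= 18 + 11 + 15 + 17 + list_sum([])
= 18 + 11 + 15 + 17 + 0
= 61


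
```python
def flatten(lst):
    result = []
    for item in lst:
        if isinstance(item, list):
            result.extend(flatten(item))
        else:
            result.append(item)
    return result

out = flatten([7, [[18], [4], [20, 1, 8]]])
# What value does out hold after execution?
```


flatten([7, [[18], [4], [20, 1, 8]]])
Processing each element:
  7 is not a list -> append 7
  [[18], [4], [20, 1, 8]] is a list -> flatten recursively -> [18, 4, 20, 1, 8]
= [7, 18, 4, 20, 1, 8]


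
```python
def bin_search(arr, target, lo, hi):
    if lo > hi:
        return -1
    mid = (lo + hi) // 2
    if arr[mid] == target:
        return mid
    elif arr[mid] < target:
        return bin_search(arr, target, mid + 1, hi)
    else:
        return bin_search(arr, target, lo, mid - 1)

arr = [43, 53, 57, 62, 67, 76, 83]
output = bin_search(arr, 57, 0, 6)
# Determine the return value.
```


bin_search(arr, 57, 0, 6)
lo=0, hi=6, mid=3, arr[mid]=62
62 > 57, search left half
lo=0, hi=2, mid=1, arr[mid]=53
53 < 57, search right half
lo=2, hi=2, mid=2, arr[mid]=57
arr[2] == 57, found at index 2
= 2


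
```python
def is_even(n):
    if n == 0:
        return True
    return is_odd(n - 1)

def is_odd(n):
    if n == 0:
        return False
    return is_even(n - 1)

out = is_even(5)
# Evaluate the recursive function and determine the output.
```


is_even(5)
= is_odd(4)
= is_even(3)
= is_odd(2)
= is_even(1)
= is_odd(0)
n == 0: return False
= False


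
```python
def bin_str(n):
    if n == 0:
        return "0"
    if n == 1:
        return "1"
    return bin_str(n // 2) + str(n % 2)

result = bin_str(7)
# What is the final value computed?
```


bin_str(7)
= bin_str(3) + "1"
= bin_str(1) + "1" + "1"
= "1" + "1" + "1"
= "111"


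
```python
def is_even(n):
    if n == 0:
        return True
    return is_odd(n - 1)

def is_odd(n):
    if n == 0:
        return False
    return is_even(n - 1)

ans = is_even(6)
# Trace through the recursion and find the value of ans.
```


is_even(6)
= is_odd(5)
= is_even(4)
= is_odd(3)
= is_even(2)
= is_odd(1)
= is_even(0)
n == 0: return True
= True


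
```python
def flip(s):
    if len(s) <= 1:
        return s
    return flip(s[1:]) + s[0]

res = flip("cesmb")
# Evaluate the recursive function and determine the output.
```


flip("cesmb")
= flip("esmb") + "c"
= flip("smb") + "e" + "c"
= flip("mb") + "s" + "e" + "c"
= flip("b") + "m" + "s" + "e" + "c"
= "b" + "m" + "s" + "e" + "c"
= "bmsec"


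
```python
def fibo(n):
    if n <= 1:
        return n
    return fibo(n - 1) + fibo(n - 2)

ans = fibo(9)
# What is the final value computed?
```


fibo(9)
= fibo(8) + fibo(7)
= (fibo(7) + fibo(6)) + fibo(7)
Computing bottom-up: fibo(0)=0, fibo(1)=1, fibo(2)=1, fibo(3)=2, fibo(4)=3, fibo(5)=5, fibo(6)=8, fibo(7)=13, fibo(8)=21, fibo(9)=34
= 34


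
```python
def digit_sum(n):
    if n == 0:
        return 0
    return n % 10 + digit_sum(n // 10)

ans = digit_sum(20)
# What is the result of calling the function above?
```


digit_sum(20)
= 0 + digit_sum(2)
= 0 + 2 + digit_sum(0)
= 0 + 2 + 0
= 2


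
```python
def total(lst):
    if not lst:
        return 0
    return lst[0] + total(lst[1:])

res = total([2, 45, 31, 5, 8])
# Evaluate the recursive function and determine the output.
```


total([2, 45, 31, 5, 8])
= 2 + total([45, 31, 5, 8])
= 2 + 45 + total([31, 5, 8])
= 2 + 45 + 31 + total([5, 8])
= 2 + 45 + 31 + 5 + total([8])
= 2 + 45 + 31 + 5 + 8 + total([])
= 2 + 45 + 31 + 5 + 8 + 0
= 91


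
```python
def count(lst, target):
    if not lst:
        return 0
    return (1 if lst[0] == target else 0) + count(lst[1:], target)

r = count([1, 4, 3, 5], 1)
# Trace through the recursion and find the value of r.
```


count([1, 4, 3, 5], 1)
lst[0]=1 == 1: 1 + count([4, 3, 5], 1)
lst[0]=4 != 1: 0 + count([3, 5], 1)
lst[0]=3 != 1: 0 + count([5], 1)
lst[0]=5 != 1: 0 + count([], 1)
= 1


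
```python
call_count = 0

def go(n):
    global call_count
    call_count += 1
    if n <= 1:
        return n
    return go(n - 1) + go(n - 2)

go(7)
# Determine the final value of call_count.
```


go(7) calls go(6) and go(5); each non-base call branches into two more.
Let C(k) = total number of calls made by go(k), including the call to go(k) itself.
Base cases: C(0) = 1, C(1) = 1
Recurrence: C(k) = 1 + C(k-1) + C(k-2)
  C(2) = 1 + C(1) + C(0) = 1 + 1 + 1 = 3
  C(3) = 1 + C(2) + C(1) = 1 + 3 + 1 = 5
  C(4) = 1 + C(3) + C(2) = 1 + 5 + 3 = 9
  C(5) = 1 + C(4) + C(3) = 1 + 9 + 5 = 15
  C(6) = 1 + C(5) + C(4) = 1 + 15 + 9 = 25
  C(7) = 1 + C(6) + C(5) = 1 + 25 + 15 = 41
Total calls = C(7) = 41


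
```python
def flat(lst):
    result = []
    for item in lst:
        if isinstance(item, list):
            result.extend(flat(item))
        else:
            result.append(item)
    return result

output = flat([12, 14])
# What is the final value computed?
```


flat([12, 14])
Processing each element:
  12 is not a list -> append 12
  14 is not a list -> append 14
= [12, 14]


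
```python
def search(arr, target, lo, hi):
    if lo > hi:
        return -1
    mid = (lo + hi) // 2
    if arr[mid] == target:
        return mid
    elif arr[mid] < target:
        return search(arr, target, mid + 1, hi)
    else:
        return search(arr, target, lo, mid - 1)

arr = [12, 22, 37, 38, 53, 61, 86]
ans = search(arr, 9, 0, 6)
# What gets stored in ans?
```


search(arr, 9, 0, 6)
lo=0, hi=6, mid=3, arr[mid]=38
38 > 9, search left half
lo=0, hi=2, mid=1, arr[mid]=22
22 > 9, search left half
lo=0, hi=0, mid=0, arr[mid]=12
12 > 9, search left half
lo > hi, target not found, return -1
= -1


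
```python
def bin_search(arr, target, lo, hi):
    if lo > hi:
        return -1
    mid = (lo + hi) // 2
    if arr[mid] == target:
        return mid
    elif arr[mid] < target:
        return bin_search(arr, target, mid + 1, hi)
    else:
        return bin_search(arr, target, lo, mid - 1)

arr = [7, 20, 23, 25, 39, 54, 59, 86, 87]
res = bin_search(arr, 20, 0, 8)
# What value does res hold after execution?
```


bin_search(arr, 20, 0, 8)
lo=0, hi=8, mid=4, arr[mid]=39
39 > 20, search left half
lo=0, hi=3, mid=1, arr[mid]=20
arr[1] == 20, found at index 1
= 1


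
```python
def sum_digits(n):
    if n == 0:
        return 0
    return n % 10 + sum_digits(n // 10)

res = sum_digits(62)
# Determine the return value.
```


sum_digits(62)
= 2 + sum_digits(6)
= 2 + 6 + sum_digits(0)
= 2 + 6 + 0
= 8


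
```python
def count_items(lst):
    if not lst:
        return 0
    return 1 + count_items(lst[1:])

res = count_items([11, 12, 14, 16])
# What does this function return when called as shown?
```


count_items([11, 12, 14, 16])
= 1 + count_items([12, 14, 16])
= 1 + 1 + count_items([14, 16])
= 1 + 1 + 1 + count_items([16])
= 1 + 1 + 1 + 1 + count_items([])
= 1 + 1 + 1 + 1 + 0
= 4


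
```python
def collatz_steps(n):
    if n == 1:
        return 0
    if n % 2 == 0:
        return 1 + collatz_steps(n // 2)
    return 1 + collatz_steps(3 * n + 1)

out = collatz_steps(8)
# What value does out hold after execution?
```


collatz_steps(8)
8 is even -> collatz_steps(4)
4 is even -> collatz_steps(2)
2 is even -> collatz_steps(1)
Reached 1 after 3 steps
= 3


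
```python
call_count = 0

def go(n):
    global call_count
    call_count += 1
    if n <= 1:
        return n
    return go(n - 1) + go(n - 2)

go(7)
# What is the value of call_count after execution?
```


go(7) calls go(6) and go(5); each non-base call branches into two more.
Let C(k) = total number of calls made by go(k), including the call to go(k) itself.
Base cases: C(0) = 1, C(1) = 1
Recurrence: C(k) = 1 + C(k-1) + C(k-2)
  C(2) = 1 + C(1) + C(0) = 1 + 1 + 1 = 3
  C(3) = 1 + C(2) + C(1) = 1 + 3 + 1 = 5
  C(4) = 1 + C(3) + C(2) = 1 + 5 + 3 = 9
  C(5) = 1 + C(4) + C(3) = 1 + 9 + 5 = 15
  C(6) = 1 + C(5) + C(4) = 1 + 15 + 9 = 25
  C(7) = 1 + C(6) + C(5) = 1 + 25 + 15 = 41
Total calls = C(7) = 41


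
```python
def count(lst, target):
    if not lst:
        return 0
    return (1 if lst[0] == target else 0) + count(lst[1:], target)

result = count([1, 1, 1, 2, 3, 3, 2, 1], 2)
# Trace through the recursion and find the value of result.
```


count([1, 1, 1, 2, 3, 3, 2, 1], 2)
lst[0]=1 != 2: 0 + count([1, 1, 2, 3, 3, 2, 1], 2)
lst[0]=1 != 2: 0 + count([1, 2, 3, 3, 2, 1], 2)
lst[0]=1 != 2: 0 + count([2, 3, 3, 2, 1], 2)
lst[0]=2 == 2: 1 + count([3, 3, 2, 1], 2)
lst[0]=3 != 2: 0 + count([3, 2, 1], 2)
lst[0]=3 != 2: 0 + count([2, 1], 2)
lst[0]=2 == 2: 1 + count([1], 2)
lst[0]=1 != 2: 0 + count([], 2)
= 2


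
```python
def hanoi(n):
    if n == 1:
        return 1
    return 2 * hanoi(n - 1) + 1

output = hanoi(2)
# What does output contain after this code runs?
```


hanoi(2)
= 2 * hanoi(1) + 1
Now compute bottom-up:
hanoi(1) = 1
hanoi(2) = 2 * 1 + 1 = 3
= 3


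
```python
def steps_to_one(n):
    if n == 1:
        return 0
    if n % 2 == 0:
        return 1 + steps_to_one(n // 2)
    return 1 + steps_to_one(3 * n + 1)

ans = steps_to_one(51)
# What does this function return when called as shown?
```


steps_to_one(51)
51 is odd -> 3*51+1 = 154 -> steps_to_one(154)
154 is even -> steps_to_one(77)
77 is odd -> 3*77+1 = 232 -> steps_to_one(232)
232 is even -> steps_to_one(116)
116 is even -> steps_to_one(58)
58 is even -> steps_to_one(29)
29 is odd -> 3*29+1 = 88 -> steps_to_one(88)
88 is even -> steps_to_one(44)
44 is even -> steps_to_one(22)
22 is even -> steps_to_one(11)
11 is odd -> 3*11+1 = 34 -> steps_to_one(34)
34 is even -> steps_to_one(17)
17 is odd -> 3*17+1 = 52 -> steps_to_one(52)
52 is even -> steps_to_one(26)
26 is even -> steps_to_one(13)
13 is odd -> 3*13+1 = 40 -> steps_to_one(40)
40 is even -> steps_to_one(20)
20 is even -> steps_to_one(10)
10 is even -> steps_to_one(5)
5 is odd -> 3*5+1 = 16 -> steps_to_one(16)
16 is even -> steps_to_one(8)
8 is even -> steps_to_one(4)
4 is even -> steps_to_one(2)
2 is even -> steps_to_one(1)
Reached 1 after 24 steps
= 24


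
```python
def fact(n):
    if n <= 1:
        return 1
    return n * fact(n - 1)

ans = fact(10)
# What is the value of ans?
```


fact(10)
= 10 * fact(9)
= 10 * 9 * fact(8)
= 10 * 9 * 8 * fact(7)
= 10 * 9 * 8 * 7 * fact(6)
= 10 * 9 * 8 * 7 * 6 * fact(5)
= 10 * 9 * 8 * 7 * 6 * 5 * fact(4)
= 10 * 9 * 8 * 7 * 6 * 5 * 4 * fact(3)
= 10 * 9 * 8 * 7 * 6 * 5 * 4 * 3 * fact(2)
= 10 * 9 * 8 * 7 * 6 * 5 * 4 * 3 * 2 * fact(1)
= 10 * 9 * 8 * 7 * 6 * 5 * 4 * 3 * 2 * 1
= 3628800


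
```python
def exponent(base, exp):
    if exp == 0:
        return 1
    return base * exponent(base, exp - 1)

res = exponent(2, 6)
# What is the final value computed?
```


exponent(2, 6)
= 2 * exponent(2, 5)
= 2 * 2 * exponent(2, 4)
= 2 * 2 * 2 * exponent(2, 3)
= 2 * 2 * 2 * 2 * exponent(2, 2)
= 2 * 2 * 2 * 2 * 2 * exponent(2, 1)
= 2 * 2 * 2 * 2 * 2 * 2 * exponent(2, 0)
= 2 * 2 * 2 * 2 * 2 * 2 * 1
= 64


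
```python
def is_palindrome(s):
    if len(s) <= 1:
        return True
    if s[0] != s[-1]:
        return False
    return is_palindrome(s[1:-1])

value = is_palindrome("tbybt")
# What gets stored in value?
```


is_palindrome("tbybt")
"tbybt": s[0]='t' == s[-1]='t' -> is_palindrome("byb")
"byb": s[0]='b' == s[-1]='b' -> is_palindrome("y")
"y": len <= 1 -> True
= True


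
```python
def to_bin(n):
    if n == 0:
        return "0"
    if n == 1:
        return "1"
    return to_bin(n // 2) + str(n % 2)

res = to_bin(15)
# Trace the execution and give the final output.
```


to_bin(15)
= to_bin(7) + "1"
= to_bin(3) + "1" + "1"
= to_bin(1) + "1" + "1" + "1"
= "1" + "1" + "1" + "1"
= "1111"


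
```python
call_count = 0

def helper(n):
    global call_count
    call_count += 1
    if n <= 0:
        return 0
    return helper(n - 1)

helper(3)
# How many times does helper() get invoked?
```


helper(3) calls helper(2) calls ... calls helper(0)
Total calls: 3 + 1 (for base case) = 4


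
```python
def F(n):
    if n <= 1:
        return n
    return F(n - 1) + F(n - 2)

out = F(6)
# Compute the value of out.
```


F(6)
= F(5) + F(4)
= (F(4) + F(3)) + F(4)
Computing bottom-up: F(0)=0, F(1)=1, F(2)=1, F(3)=2, F(4)=3, F(5)=5, F(6)=8
= 8


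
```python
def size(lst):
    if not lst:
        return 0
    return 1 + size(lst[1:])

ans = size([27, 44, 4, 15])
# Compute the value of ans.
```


size([27, 44, 4, 15])
= 1 + size([44, 4, 15])
= 1 + 1 + size([4, 15])
= 1 + 1 + 1 + size([15])
= 1 + 1 + 1 + 1 + size([])
= 1 + 1 + 1 + 1 + 0
= 4


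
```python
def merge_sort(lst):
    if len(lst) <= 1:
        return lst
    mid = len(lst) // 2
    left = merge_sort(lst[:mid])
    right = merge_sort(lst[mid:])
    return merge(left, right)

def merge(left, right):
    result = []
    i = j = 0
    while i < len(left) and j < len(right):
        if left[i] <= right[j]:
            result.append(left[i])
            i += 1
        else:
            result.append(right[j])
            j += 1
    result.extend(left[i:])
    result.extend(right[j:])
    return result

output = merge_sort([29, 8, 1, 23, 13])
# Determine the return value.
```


merge_sort([29, 8, 1, 23, 13])
Split into [29, 8] and [1, 23, 13]
Left sorted: [8, 29]
Right sorted: [1, 13, 23]
Merge [8, 29] and [1, 13, 23]
= [1, 8, 13, 23, 29]


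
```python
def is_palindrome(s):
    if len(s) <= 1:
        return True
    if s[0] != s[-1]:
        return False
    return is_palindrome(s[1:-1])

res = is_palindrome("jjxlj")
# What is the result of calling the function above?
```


is_palindrome("jjxlj")
"jjxlj": s[0]='j' == s[-1]='j' -> is_palindrome("jxl")
"jxl": s[0]='j' != s[-1]='l' -> False
= False


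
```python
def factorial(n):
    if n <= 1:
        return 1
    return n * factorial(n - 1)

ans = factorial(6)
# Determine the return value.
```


factorial(6)
= 6 * factorial(5)
= 6 * 5 * factorial(4)
= 6 * 5 * 4 * factorial(3)
= 6 * 5 * 4 * 3 * factorial(2)
= 6 * 5 * 4 * 3 * 2 * factorial(1)
= 6 * 5 * 4 * 3 * 2 * 1
= 720


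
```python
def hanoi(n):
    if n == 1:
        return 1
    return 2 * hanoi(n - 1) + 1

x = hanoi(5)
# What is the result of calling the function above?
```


hanoi(5)
= 2 * hanoi(4) + 1
= 2 * (2 * hanoi(3) + 1) + 1
= 2 * (2 * (2 * hanoi(2) + 1) + 1) + 1
= 2 * (2 * (2 * (2 * hanoi(1) + 1) + 1) + 1) + 1
Now compute bottom-up:
hanoi(1) = 1
hanoi(2) = 2 * 1 + 1 = 3
hanoi(3) = 2 * 3 + 1 = 7
hanoi(4) = 2 * 7 + 1 = 15
hanoi(5) = 2 * 15 + 1 = 31
= 31


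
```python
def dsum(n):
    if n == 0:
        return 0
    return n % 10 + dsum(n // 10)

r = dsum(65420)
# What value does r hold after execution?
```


dsum(65420)
= 0 + dsum(6542)
= 0 + 2 + dsum(654)
= 0 + 2 + 4 + dsum(65)
= 0 + 2 + 4 + 5 + dsum(6)
= 0 + 2 + 4 + 5 + 6 + dsum(0)
= 0 + 2 + 4 + 5 + 6 + 0
= 17


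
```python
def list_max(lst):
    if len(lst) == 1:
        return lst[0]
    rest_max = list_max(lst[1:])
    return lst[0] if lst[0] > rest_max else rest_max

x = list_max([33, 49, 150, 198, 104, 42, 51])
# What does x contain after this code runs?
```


list_max([33, 49, 150, 198, 104, 42, 51])
= compare 33 with list_max([49, 150, 198, 104, 42, 51])
= compare 49 with list_max([150, 198, 104, 42, 51])
= compare 150 with list_max([198, 104, 42, 51])
= compare 198 with list_max([104, 42, 51])
= compare 104 with list_max([42, 51])
= compare 42 with list_max([51])
Base: list_max([51]) = 51
compare 42 with 51: max = 51
compare 104 with 51: max = 104
compare 198 with 104: max = 198
compare 150 with 198: max = 198
compare 49 with 198: max = 198
compare 33 with 198: max = 198
= 198


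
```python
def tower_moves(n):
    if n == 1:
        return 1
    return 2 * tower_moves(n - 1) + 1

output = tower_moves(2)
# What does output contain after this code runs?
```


tower_moves(2)
= 2 * tower_moves(1) + 1
Now compute bottom-up:
tower_moves(1) = 1
tower_moves(2) = 2 * 1 + 1 = 3
= 3


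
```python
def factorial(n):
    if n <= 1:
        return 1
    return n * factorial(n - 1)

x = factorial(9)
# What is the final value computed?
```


factorial(9)
= 9 * factorial(8)
= 9 * 8 * factorial(7)
= 9 * 8 * 7 * factorial(6)
= 9 * 8 * 7 * 6 * factorial(5)
= 9 * 8 * 7 * 6 * 5 * factorial(4)
= 9 * 8 * 7 * 6 * 5 * 4 * factorial(3)
= 9 * 8 * 7 * 6 * 5 * 4 * 3 * factorial(2)
= 9 * 8 * 7 * 6 * 5 * 4 * 3 * 2 * factorial(1)
= 9 * 8 * 7 * 6 * 5 * 4 * 3 * 2 * 1
= 362880


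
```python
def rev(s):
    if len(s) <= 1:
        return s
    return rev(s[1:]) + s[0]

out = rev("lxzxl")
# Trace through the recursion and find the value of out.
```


rev("lxzxl")
= rev("xzxl") + "l"
= rev("zxl") + "x" + "l"
= rev("xl") + "z" + "x" + "l"
= rev("l") + "x" + "z" + "x" + "l"
= "l" + "x" + "z" + "x" + "l"
= "lxzxl"


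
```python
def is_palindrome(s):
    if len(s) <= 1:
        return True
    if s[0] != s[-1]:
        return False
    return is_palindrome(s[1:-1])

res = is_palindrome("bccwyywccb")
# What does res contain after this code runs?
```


is_palindrome("bccwyywccb")
"bccwyywccb": s[0]='b' == s[-1]='b' -> is_palindrome("ccwyywcc")
"ccwyywcc": s[0]='c' == s[-1]='c' -> is_palindrome("cwyywc")
"cwyywc": s[0]='c' == s[-1]='c' -> is_palindrome("wyyw")
"wyyw": s[0]='w' == s[-1]='w' -> is_palindrome("yy")
"yy": s[0]='y' == s[-1]='y' -> is_palindrome("")
"": len <= 1 -> True
= True


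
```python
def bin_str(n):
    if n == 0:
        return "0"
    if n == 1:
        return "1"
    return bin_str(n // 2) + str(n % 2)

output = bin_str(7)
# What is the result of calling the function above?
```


bin_str(7)
= bin_str(3) + "1"
= bin_str(1) + "1" + "1"
= "1" + "1" + "1"
= "111"


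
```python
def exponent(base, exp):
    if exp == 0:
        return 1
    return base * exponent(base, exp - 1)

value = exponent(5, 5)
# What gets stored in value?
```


exponent(5, 5)
= 5 * exponent(5, 4)
= 5 * 5 * exponent(5, 3)
= 5 * 5 * 5 * exponent(5, 2)
= 5 * 5 * 5 * 5 * exponent(5, 1)
= 5 * 5 * 5 * 5 * 5 * exponent(5, 0)
= 5 * 5 * 5 * 5 * 5 * 1
= 3125


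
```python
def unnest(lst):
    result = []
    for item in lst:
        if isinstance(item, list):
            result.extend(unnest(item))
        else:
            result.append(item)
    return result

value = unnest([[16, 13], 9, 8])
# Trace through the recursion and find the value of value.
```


unnest([[16, 13], 9, 8])
Processing each element:
  [16, 13] is a list -> unnest recursively -> [16, 13]
  9 is not a list -> append 9
  8 is not a list -> append 8
= [16, 13, 9, 8]


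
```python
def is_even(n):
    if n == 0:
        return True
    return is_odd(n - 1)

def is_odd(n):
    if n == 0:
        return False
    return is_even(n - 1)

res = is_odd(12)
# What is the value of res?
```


is_odd(12)
= is_even(11)
= is_odd(10)
= is_even(9)
= is_odd(8)
= is_even(7)
= is_odd(6)
= is_even(5)
= is_odd(4)
= is_even(3)
= is_odd(2)
= is_even(1)
= is_odd(0)
n == 0: return False
= False


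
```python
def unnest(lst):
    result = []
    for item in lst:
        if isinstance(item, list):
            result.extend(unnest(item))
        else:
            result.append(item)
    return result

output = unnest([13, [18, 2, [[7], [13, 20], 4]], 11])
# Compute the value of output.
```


unnest([13, [18, 2, [[7], [13, 20], 4]], 11])
Processing each element:
  13 is not a list -> append 13
  [18, 2, [[7], [13, 20], 4]] is a list -> unnest recursively -> [18, 2, 7, 13, 20, 4]
  11 is not a list -> append 11
= [13, 18, 2, 7, 13, 20, 4, 11]


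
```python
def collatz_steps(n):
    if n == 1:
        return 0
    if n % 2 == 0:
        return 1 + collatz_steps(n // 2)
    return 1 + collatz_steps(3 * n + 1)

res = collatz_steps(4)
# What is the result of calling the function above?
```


collatz_steps(4)
4 is even -> collatz_steps(2)
2 is even -> collatz_steps(1)
Reached 1 after 2 steps
= 2


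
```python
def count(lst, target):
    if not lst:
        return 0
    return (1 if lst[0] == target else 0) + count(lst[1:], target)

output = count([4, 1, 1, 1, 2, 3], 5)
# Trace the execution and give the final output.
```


count([4, 1, 1, 1, 2, 3], 5)
lst[0]=4 != 5: 0 + count([1, 1, 1, 2, 3], 5)
lst[0]=1 != 5: 0 + count([1, 1, 2, 3], 5)
lst[0]=1 != 5: 0 + count([1, 2, 3], 5)
lst[0]=1 != 5: 0 + count([2, 3], 5)
lst[0]=2 != 5: 0 + count([3], 5)
lst[0]=3 != 5: 0 + count([], 5)
= 0


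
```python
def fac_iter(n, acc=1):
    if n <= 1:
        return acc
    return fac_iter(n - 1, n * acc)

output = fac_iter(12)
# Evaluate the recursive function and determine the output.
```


fac_iter(12, 1)
= fac_iter(11, 12 * 1) = fac_iter(11, 12)
= fac_iter(10, 11 * 12) = fac_iter(10, 132)
= fac_iter(9, 10 * 132) = fac_iter(9, 1320)
= fac_iter(8, 9 * 1320) = fac_iter(8, 11880)
= fac_iter(7, 8 * 11880) = fac_iter(7, 95040)
= fac_iter(6, 7 * 95040) = fac_iter(6, 665280)
= fac_iter(5, 6 * 665280) = fac_iter(5, 3991680)
= fac_iter(4, 5 * 3991680) = fac_iter(4, 19958400)
= fac_iter(3, 4 * 19958400) = fac_iter(3, 79833600)
= fac_iter(2, 3 * 79833600) = fac_iter(2, 239500800)
= fac_iter(1, 2 * 239500800) = fac_iter(1, 479001600)
n <= 1, return acc = 479001600


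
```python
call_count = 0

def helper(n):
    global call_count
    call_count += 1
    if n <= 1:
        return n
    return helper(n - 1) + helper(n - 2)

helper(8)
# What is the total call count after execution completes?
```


helper(8) calls helper(7) and helper(6); each non-base call branches into two more.
Let C(k) = total number of calls made by helper(k), including the call to helper(k) itself.
Base cases: C(0) = 1, C(1) = 1
Recurrence: C(k) = 1 + C(k-1) + C(k-2)
  C(2) = 1 + C(1) + C(0) = 1 + 1 + 1 = 3
  C(3) = 1 + C(2) + C(1) = 1 + 3 + 1 = 5
  C(4) = 1 + C(3) + C(2) = 1 + 5 + 3 = 9
  C(5) = 1 + C(4) + C(3) = 1 + 9 + 5 = 15
  C(6) = 1 + C(5) + C(4) = 1 + 15 + 9 = 25
  C(7) = 1 + C(6) + C(5) = 1 + 25 + 15 = 41
  C(8) = 1 + C(7) + C(6) = 1 + 41 + 25 = 67
Total calls = C(8) = 67


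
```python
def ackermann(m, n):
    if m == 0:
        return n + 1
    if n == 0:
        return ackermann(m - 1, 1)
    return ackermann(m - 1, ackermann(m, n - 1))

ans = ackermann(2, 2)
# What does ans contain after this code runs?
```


ackermann(2, 2)
= ackermann(1, ackermann(2, 1))
First compute ackermann(2, 1) = 5
= ackermann(1, 5)
= 7


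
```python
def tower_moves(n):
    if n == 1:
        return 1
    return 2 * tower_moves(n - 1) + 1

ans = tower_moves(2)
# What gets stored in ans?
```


tower_moves(2)
= 2 * tower_moves(1) + 1
Now compute bottom-up:
tower_moves(1) = 1
tower_moves(2) = 2 * 1 + 1 = 3
= 3


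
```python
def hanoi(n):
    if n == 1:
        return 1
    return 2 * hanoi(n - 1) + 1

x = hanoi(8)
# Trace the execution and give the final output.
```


hanoi(8)
= 2 * hanoi(7) + 1
= 2 * (2 * hanoi(6) + 1) + 1
= 2 * (2 * (2 * hanoi(5) + 1) + 1) + 1
= 2 * (2 * (2 * (2 * hanoi(4) + 1) + 1) + 1) + 1
= 2 * (2 * (2 * (2 * (2 * hanoi(3) + 1) + 1) + 1) + 1) + 1
= 2 * (2 * (2 * (2 * (2 * (2 * hanoi(2) + 1) + 1) + 1) + 1) + 1) + 1
= 2 * (2 * (2 * (2 * (2 * (2 * (2 * hanoi(1) + 1) + 1) + 1) + 1) + 1) + 1) + 1
Now compute bottom-up:
hanoi(1) = 1
hanoi(2) = 2 * 1 + 1 = 3
hanoi(3) = 2 * 3 + 1 = 7
hanoi(4) = 2 * 7 + 1 = 15
hanoi(5) = 2 * 15 + 1 = 31
hanoi(6) = 2 * 31 + 1 = 63
hanoi(7) = 2 * 63 + 1 = 127
hanoi(8) = 2 * 127 + 1 = 255
= 255


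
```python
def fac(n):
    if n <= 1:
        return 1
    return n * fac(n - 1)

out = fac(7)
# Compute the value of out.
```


fac(7)
= 7 * fac(6)
= 7 * 6 * fac(5)
= 7 * 6 * 5 * fac(4)
= 7 * 6 * 5 * 4 * fac(3)
= 7 * 6 * 5 * 4 * 3 * fac(2)
= 7 * 6 * 5 * 4 * 3 * 2 * fac(1)
= 7 * 6 * 5 * 4 * 3 * 2 * 1
= 5040


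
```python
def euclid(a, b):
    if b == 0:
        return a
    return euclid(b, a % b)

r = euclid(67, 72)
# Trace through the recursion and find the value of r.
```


euclid(67, 72)
= euclid(72, 67 % 72) = euclid(72, 67)
= euclid(67, 72 % 67) = euclid(67, 5)
= euclid(5, 67 % 5) = euclid(5, 2)
= euclid(2, 5 % 2) = euclid(2, 1)
= euclid(1, 2 % 1) = euclid(1, 0)
b == 0, return a = 1


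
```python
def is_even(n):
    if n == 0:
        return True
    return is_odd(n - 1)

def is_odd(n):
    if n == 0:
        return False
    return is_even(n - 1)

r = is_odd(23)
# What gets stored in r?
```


is_odd(23)
= is_even(22)
= is_odd(21)
= is_even(20)
= is_odd(19)
= is_even(18)
= is_odd(17)
= is_even(16)
= is_odd(15)
= is_even(14)
= is_odd(13)
= is_even(12)
= is_odd(11)
= is_even(10)
= is_odd(9)
= is_even(8)
= is_odd(7)
= is_even(6)
= is_odd(5)
= is_even(4)
= is_odd(3)
= is_even(2)
= is_odd(1)
= is_even(0)
n == 0: return True
= True


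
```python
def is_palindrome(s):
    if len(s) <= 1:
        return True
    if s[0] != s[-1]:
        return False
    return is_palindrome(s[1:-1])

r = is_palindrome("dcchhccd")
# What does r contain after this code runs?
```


is_palindrome("dcchhccd")
"dcchhccd": s[0]='d' == s[-1]='d' -> is_palindrome("cchhcc")
"cchhcc": s[0]='c' == s[-1]='c' -> is_palindrome("chhc")
"chhc": s[0]='c' == s[-1]='c' -> is_palindrome("hh")
"hh": s[0]='h' == s[-1]='h' -> is_palindrome("")
"": len <= 1 -> True
= True


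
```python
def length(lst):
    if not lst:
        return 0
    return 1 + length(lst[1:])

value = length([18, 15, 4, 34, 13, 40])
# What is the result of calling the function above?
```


length([18, 15, 4, 34, 13, 40])
= 1 + length([15, 4, 34, 13, 40])
= 1 + 1 + length([4, 34, 13, 40])
= 1 + 1 + 1 + length([34, 13, 40])
= 1 + 1 + 1 + 1 + length([13, 40])
= 1 + 1 + 1 + 1 + 1 + length([40])
= 1 + 1 + 1 + 1 + 1 + 1 + length([])
= 1 + 1 + 1 + 1 + 1 + 1 + 0
= 6


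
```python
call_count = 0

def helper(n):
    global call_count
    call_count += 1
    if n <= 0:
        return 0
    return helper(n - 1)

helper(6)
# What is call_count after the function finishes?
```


helper(6) calls helper(5) calls ... calls helper(0)
Total calls: 6 + 1 (for base case) = 7


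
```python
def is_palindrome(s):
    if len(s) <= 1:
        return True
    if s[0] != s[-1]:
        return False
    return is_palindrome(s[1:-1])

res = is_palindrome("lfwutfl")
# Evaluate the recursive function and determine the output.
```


is_palindrome("lfwutfl")
"lfwutfl": s[0]='l' == s[-1]='l' -> is_palindrome("fwutf")
"fwutf": s[0]='f' == s[-1]='f' -> is_palindrome("wut")
"wut": s[0]='w' != s[-1]='t' -> False
= False


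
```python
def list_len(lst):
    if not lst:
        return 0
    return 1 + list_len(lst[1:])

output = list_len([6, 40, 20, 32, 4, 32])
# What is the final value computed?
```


list_len([6, 40, 20, 32, 4, 32])
= 1 + list_len([40, 20, 32, 4, 32])
= 1 + 1 + list_len([20, 32, 4, 32])
= 1 + 1 + 1 + list_len([32, 4, 32])
= 1 + 1 + 1 + 1 + list_len([4, 32])
= 1 + 1 + 1 + 1 + 1 + list_len([32])
= 1 + 1 + 1 + 1 + 1 + 1 + list_len([])
= 1 + 1 + 1 + 1 + 1 + 1 + 0
= 6


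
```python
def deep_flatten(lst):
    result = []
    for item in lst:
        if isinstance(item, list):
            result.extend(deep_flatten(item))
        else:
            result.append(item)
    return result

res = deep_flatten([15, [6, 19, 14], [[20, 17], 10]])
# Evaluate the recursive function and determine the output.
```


deep_flatten([15, [6, 19, 14], [[20, 17], 10]])
Processing each element:
  15 is not a list -> append 15
  [6, 19, 14] is a list -> deep_flatten recursively -> [6, 19, 14]
  [[20, 17], 10] is a list -> deep_flatten recursively -> [20, 17, 10]
= [15, 6, 19, 14, 20, 17, 10]


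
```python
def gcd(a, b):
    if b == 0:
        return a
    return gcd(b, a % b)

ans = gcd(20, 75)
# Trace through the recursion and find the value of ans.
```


gcd(20, 75)
= gcd(75, 20 % 75) = gcd(75, 20)
= gcd(20, 75 % 20) = gcd(20, 15)
= gcd(15, 20 % 15) = gcd(15, 5)
= gcd(5, 15 % 5) = gcd(5, 0)
b == 0, return a = 5


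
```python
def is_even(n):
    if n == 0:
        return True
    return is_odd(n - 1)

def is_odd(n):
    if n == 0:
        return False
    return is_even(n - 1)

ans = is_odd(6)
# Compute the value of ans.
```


is_odd(6)
= is_even(5)
= is_odd(4)
= is_even(3)
= is_odd(2)
= is_even(1)
= is_odd(0)
n == 0: return False
= False


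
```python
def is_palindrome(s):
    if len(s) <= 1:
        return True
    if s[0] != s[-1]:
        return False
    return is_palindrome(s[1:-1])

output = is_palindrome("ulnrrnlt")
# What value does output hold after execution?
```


is_palindrome("ulnrrnlt")
"ulnrrnlt": s[0]='u' != s[-1]='t' -> False
= False


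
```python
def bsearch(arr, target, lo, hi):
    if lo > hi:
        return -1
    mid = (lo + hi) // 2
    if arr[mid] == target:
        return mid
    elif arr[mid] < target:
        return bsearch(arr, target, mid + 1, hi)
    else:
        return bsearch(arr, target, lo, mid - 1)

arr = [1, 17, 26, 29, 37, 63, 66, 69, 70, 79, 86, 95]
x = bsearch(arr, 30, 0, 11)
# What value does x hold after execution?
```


bsearch(arr, 30, 0, 11)
lo=0, hi=11, mid=5, arr[mid]=63
63 > 30, search left half
lo=0, hi=4, mid=2, arr[mid]=26
26 < 30, search right half
lo=3, hi=4, mid=3, arr[mid]=29
29 < 30, search right half
lo=4, hi=4, mid=4, arr[mid]=37
37 > 30, search left half
lo > hi, target not found, return -1
= -1


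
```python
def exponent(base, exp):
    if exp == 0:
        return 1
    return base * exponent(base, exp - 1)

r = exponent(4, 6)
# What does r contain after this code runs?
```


exponent(4, 6)
= 4 * exponent(4, 5)
= 4 * 4 * exponent(4, 4)
= 4 * 4 * 4 * exponent(4, 3)
= 4 * 4 * 4 * 4 * exponent(4, 2)
= 4 * 4 * 4 * 4 * 4 * exponent(4, 1)
= 4 * 4 * 4 * 4 * 4 * 4 * exponent(4, 0)
= 4 * 4 * 4 * 4 * 4 * 4 * 1
= 4096


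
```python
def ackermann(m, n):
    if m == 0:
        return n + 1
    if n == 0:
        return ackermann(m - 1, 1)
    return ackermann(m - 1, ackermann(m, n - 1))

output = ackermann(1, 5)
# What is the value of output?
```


ackermann(1, 5)
= ackermann(0, ackermann(1, 4))
First compute ackermann(1, 4) = 6
= ackermann(0, 6)
= 7


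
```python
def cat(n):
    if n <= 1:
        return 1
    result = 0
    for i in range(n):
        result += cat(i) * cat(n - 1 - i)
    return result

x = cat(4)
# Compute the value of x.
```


cat(4)
= sum of cat(i) * cat(4-1-i) for i in 0..3
First compute sub-values bottom-up:
  cat(0) = 1, cat(1) = 1
  cat(2) = 1*1 + 1*1 = 2
  cat(3) = 1*2 + 1*1 + 2*1 = 5
Now cat(4):
  cat(0)*cat(3) = 1*5 = 5
  cat(1)*cat(2) = 1*2 = 2
  cat(2)*cat(1) = 2*1 = 2
  cat(3)*cat(0) = 5*1 = 5
= 5 + 2 + 2 + 5
= 14


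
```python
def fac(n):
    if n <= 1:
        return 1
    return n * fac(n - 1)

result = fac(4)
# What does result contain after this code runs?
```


fac(4)
= 4 * fac(3)
= 4 * 3 * fac(2)
= 4 * 3 * 2 * fac(1)
= 4 * 3 * 2 * 1
= 24


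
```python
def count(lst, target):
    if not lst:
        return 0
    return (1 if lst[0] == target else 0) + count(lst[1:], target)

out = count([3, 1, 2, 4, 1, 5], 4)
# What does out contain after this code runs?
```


count([3, 1, 2, 4, 1, 5], 4)
lst[0]=3 != 4: 0 + count([1, 2, 4, 1, 5], 4)
lst[0]=1 != 4: 0 + count([2, 4, 1, 5], 4)
lst[0]=2 != 4: 0 + count([4, 1, 5], 4)
lst[0]=4 == 4: 1 + count([1, 5], 4)
lst[0]=1 != 4: 0 + count([5], 4)
lst[0]=5 != 4: 0 + count([], 4)
= 1


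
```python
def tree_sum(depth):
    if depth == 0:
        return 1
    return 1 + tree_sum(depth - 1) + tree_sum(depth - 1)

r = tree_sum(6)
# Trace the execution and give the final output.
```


tree_sum(6)
= 1 + tree_sum(5) + tree_sum(5)
= 1 + 2 * tree_sum(5)
tree_sum(k) = 2^(k+1) - 1
tree_sum(0) = 1
tree_sum(1) = 3
tree_sum(2) = 7
tree_sum(3) = 15
tree_sum(4) = 31
tree_sum(6) = 2^7 - 1 = 127


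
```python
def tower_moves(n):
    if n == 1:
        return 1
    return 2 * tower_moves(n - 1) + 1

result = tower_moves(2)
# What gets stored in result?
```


tower_moves(2)
= 2 * tower_moves(1) + 1
Now compute bottom-up:
tower_moves(1) = 1
tower_moves(2) = 2 * 1 + 1 = 3
= 3


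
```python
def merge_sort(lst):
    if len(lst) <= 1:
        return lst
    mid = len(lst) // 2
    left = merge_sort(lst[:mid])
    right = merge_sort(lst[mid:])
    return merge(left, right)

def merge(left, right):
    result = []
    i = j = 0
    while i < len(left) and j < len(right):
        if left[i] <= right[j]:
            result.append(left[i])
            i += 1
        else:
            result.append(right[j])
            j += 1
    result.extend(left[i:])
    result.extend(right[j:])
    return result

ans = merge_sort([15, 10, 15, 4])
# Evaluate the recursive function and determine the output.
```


merge_sort([15, 10, 15, 4])
Split into [15, 10] and [15, 4]
Left sorted: [10, 15]
Right sorted: [4, 15]
Merge [10, 15] and [4, 15]
= [4, 10, 15, 15]


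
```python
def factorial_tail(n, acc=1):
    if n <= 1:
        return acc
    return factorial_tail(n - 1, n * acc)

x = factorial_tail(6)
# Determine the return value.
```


factorial_tail(6, 1)
= factorial_tail(5, 6 * 1) = factorial_tail(5, 6)
= factorial_tail(4, 5 * 6) = factorial_tail(4, 30)
= factorial_tail(3, 4 * 30) = factorial_tail(3, 120)
= factorial_tail(2, 3 * 120) = factorial_tail(2, 360)
= factorial_tail(1, 2 * 360) = factorial_tail(1, 720)
n <= 1, return acc = 720


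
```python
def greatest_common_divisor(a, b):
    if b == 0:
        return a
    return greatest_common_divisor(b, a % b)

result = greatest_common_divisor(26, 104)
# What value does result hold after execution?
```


greatest_common_divisor(26, 104)
= greatest_common_divisor(104, 26 % 104) = greatest_common_divisor(104, 26)
= greatest_common_divisor(26, 104 % 26) = greatest_common_divisor(26, 0)
b == 0, return a = 26


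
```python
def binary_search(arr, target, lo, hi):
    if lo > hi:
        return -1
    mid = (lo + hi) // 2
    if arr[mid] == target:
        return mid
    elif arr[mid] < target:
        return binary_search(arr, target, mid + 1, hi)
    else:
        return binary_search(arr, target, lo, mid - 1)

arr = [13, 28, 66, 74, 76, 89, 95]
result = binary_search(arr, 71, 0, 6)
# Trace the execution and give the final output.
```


binary_search(arr, 71, 0, 6)
lo=0, hi=6, mid=3, arr[mid]=74
74 > 71, search left half
lo=0, hi=2, mid=1, arr[mid]=28
28 < 71, search right half
lo=2, hi=2, mid=2, arr[mid]=66
66 < 71, search right half
lo > hi, target not found, return -1
= -1


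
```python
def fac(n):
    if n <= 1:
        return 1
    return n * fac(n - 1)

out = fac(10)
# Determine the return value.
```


fac(10)
= 10 * fac(9)
= 10 * 9 * fac(8)
= 10 * 9 * 8 * fac(7)
= 10 * 9 * 8 * 7 * fac(6)
= 10 * 9 * 8 * 7 * 6 * fac(5)
= 10 * 9 * 8 * 7 * 6 * 5 * fac(4)
= 10 * 9 * 8 * 7 * 6 * 5 * 4 * fac(3)
= 10 * 9 * 8 * 7 * 6 * 5 * 4 * 3 * fac(2)
= 10 * 9 * 8 * 7 * 6 * 5 * 4 * 3 * 2 * fac(1)
= 10 * 9 * 8 * 7 * 6 * 5 * 4 * 3 * 2 * 1
= 3628800


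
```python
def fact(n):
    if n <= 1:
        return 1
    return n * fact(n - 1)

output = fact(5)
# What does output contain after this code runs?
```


fact(5)
= 5 * fact(4)
= 5 * 4 * fact(3)
= 5 * 4 * 3 * fact(2)
= 5 * 4 * 3 * 2 * fact(1)
= 5 * 4 * 3 * 2 * 1
= 120


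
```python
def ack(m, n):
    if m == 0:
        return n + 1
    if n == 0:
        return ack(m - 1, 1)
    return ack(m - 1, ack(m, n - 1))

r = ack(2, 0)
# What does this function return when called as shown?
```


ack(2, 0)
n == 0: return ack(1, 1)
= ack(1, 1) = 3
= 3


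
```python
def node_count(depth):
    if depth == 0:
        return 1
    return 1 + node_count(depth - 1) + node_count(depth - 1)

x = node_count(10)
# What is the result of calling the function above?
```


node_count(10)
= 1 + node_count(9) + node_count(9)
= 1 + 2 * node_count(9)
node_count(k) = 2^(k+1) - 1
node_count(0) = 1
node_count(1) = 3
node_count(2) = 7
node_count(3) = 15
node_count(4) = 31
node_count(10) = 2^11 - 1 = 2047


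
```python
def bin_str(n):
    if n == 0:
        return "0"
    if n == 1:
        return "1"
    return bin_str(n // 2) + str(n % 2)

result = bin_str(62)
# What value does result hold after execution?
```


bin_str(62)
= bin_str(31) + "0"
= bin_str(15) + "1" + "0"
= bin_str(7) + "1" + "1" + "0"
= bin_str(3) + "1" + "1" + "1" + "0"
= bin_str(1) + "1" + "1" + "1" + "1" + "0"
= "1" + "1" + "1" + "1" + "1" + "0"
= "111110"


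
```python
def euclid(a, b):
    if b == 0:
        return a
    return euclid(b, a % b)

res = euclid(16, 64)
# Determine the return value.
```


euclid(16, 64)
= euclid(64, 16 % 64) = euclid(64, 16)
= euclid(16, 64 % 16) = euclid(16, 0)
b == 0, return a = 16


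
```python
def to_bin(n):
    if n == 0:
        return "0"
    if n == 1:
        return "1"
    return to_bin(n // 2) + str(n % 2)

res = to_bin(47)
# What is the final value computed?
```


to_bin(47)
= to_bin(23) + "1"
= to_bin(11) + "1" + "1"
= to_bin(5) + "1" + "1" + "1"
= to_bin(2) + "1" + "1" + "1" + "1"
= to_bin(1) + "0" + "1" + "1" + "1" + "1"
= "1" + "0" + "1" + "1" + "1" + "1"
= "101111"


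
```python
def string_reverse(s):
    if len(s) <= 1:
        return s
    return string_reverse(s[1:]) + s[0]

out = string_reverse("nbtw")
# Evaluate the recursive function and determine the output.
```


string_reverse("nbtw")
= string_reverse("btw") + "n"
= string_reverse("tw") + "b" + "n"
= string_reverse("w") + "t" + "b" + "n"
= "w" + "t" + "b" + "n"
= "wtbn"


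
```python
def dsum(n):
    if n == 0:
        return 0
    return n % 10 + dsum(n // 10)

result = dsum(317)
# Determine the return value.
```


dsum(317)
= 7 + dsum(31)
= 7 + 1 + dsum(3)
= 7 + 1 + 3 + dsum(0)
= 7 + 1 + 3 + 0
= 11


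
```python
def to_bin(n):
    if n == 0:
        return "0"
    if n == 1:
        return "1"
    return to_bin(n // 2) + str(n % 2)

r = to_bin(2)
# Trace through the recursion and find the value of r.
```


to_bin(2)
= to_bin(1) + "0"
= "1" + "0"
= "10"


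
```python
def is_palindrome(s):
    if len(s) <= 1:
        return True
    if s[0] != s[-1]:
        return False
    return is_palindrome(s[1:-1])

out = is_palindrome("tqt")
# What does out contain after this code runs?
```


is_palindrome("tqt")
"tqt": s[0]='t' == s[-1]='t' -> is_palindrome("q")
"q": len <= 1 -> True
= True


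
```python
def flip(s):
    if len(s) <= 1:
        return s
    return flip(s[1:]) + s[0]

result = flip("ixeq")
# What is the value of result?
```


flip("ixeq")
= flip("xeq") + "i"
= flip("eq") + "x" + "i"
= flip("q") + "e" + "x" + "i"
= "q" + "e" + "x" + "i"
= "qexi"


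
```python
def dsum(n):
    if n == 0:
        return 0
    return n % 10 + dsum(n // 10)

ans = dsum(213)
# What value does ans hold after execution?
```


dsum(213)
= 3 + dsum(21)
= 3 + 1 + dsum(2)
= 3 + 1 + 2 + dsum(0)
= 3 + 1 + 2 + 0
= 6


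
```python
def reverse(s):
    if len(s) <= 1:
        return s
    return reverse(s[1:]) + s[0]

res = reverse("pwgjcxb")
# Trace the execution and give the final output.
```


reverse("pwgjcxb")
= reverse("wgjcxb") + "p"
= reverse("gjcxb") + "w" + "p"
= reverse("jcxb") + "g" + "w" + "p"
= reverse("cxb") + "j" + "g" + "w" + "p"
= reverse("xb") + "c" + "j" + "g" + "w" + "p"
= reverse("b") + "x" + "c" + "j" + "g" + "w" + "p"
= "b" + "x" + "c" + "j" + "g" + "w" + "p"
= "bxcjgwp"


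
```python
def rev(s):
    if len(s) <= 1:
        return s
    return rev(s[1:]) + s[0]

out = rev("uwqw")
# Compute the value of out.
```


rev("uwqw")
= rev("wqw") + "u"
= rev("qw") + "w" + "u"
= rev("w") + "q" + "w" + "u"
= "w" + "q" + "w" + "u"
= "wqwu"


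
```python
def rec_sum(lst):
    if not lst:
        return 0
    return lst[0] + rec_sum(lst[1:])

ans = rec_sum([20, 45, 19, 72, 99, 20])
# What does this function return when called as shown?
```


rec_sum([20, 45, 19, 72, 99, 20])
= 20 + rec_sum([45, 19, 72, 99, 20])
= 20 + 45 + rec_sum([19, 72, 99, 20])
= 20 + 45 + 19 + rec_sum([72, 99, 20])
= 20 + 45 + 19 + 72 + rec_sum([99, 20])
= 20 + 45 + 19 + 72 + 99 + rec_sum([20])
= 20 + 45 + 19 + 72 + 99 + 20 + rec_sum([])
= 20 + 45 + 19 + 72 + 99 + 20 + 0
= 275
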